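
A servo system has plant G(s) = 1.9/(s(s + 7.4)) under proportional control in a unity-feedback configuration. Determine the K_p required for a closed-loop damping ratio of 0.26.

K_p = 107

Closed-loop characteristic equation: s² + 7.4s + K_p·1.9 = 0.
So ω_n = √(1.9K_p) and 2ζω_n = 7.4, giving ζ = 7.4/(2√(1.9K_p)).
Setting ζ = 0.26: √(1.9K_p) = 7.4/(2·0.26) = 14.23, so K_p = 202.5/1.9 = 107.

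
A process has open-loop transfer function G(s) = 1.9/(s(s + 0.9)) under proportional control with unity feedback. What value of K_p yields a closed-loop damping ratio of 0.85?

K_p = 0.148

Closed-loop characteristic equation: s² + 0.9s + K_p·1.9 = 0.
So ω_n = √(1.9K_p) and 2ζω_n = 0.9, giving ζ = 0.9/(2√(1.9K_p)).
Setting ζ = 0.85: √(1.9K_p) = 0.9/(2·0.85) = 0.5294, so K_p = 0.2803/1.9 = 0.148.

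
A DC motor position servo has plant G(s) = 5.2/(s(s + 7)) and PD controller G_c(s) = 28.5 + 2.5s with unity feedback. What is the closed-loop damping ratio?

Forward path: (28.5 + 2.5s)·5.2/(s(s+7)). The closed-loop characteristic equation is s² + (7 + 5.2·2.5)s + 5.2·28.5 = 0.
That is s² + 20s + 148.2 = 0, so ω_n = 12.17 rad/s and ζ = 20/(2·12.17) = 0.8214.

ζ = 0.821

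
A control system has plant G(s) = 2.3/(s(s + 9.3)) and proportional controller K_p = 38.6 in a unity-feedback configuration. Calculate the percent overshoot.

The closed-loop denominator s² + 9.3s + 88.78 gives ω_n = √88.78 = 9.422 and ζ = 9.3/(2ω_n) = 0.4935.
%OS = 100·exp(−πζ/√(1−ζ²)) = 100·exp(−π·0.4935/√0.7564) = 16.8%.

16.8%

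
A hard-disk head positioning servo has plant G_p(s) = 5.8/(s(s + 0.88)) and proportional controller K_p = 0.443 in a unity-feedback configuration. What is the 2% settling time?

Closed-loop characteristic equation: s² + 0.88s + 2.569 = 0, so ω_n = 1.603 rad/s and ζ = 0.88/(2·1.603) = 0.2745.
2% settling time T_s ≈ 4/(ζω_n) = 4/0.44 = 9.09 s.

T_s ≈ 9.09 s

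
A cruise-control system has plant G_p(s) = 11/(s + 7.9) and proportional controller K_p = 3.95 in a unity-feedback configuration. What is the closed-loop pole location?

s = -51.35

Closed-loop transfer function: T(s) = K_p·G_p(s)/(1 + K_p·G_p(s)) = 43.45/(s + 7.9 + 43.45) = 43.45/(s + 51.35).
The closed-loop pole is at s = −51.35.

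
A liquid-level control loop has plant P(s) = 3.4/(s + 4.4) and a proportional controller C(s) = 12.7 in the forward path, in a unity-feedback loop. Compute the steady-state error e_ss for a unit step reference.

The loop is type 0. Static position error constant K_pos = C(0)·P(0) = 12.7·0.7727 = 9.814.
Steady-state error to a unit step: e_ss = 1/(1+K_pos) = 1/10.81 = 0.0925.

0.0925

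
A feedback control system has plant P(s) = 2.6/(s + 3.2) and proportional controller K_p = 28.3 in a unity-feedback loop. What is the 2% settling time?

T_s ≈ 0.0521 s

Closed-loop transfer function: T(s) = K_p·P(s)/(1 + K_p·P(s)) = 73.58/(s + 3.2 + 73.58) = 73.58/(s + 76.78).
Time constant τ = 1/76.78 = 0.01302 s, so the 2% settling time is about 4τ = 0.0521 s.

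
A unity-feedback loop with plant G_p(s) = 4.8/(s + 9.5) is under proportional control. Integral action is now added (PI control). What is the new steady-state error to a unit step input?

The integrator makes K_pos = lim_{s→0} C(s)G(s) infinite, so e_ss = 1/(1+K_pos) = 0.

0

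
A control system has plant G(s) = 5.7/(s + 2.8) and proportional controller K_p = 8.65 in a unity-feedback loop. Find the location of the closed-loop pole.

s = -52.11

Closed-loop transfer function: T(s) = K_p·G(s)/(1 + K_p·G(s)) = 49.31/(s + 2.8 + 49.31) = 49.31/(s + 52.11).
The closed-loop pole is at s = −52.11.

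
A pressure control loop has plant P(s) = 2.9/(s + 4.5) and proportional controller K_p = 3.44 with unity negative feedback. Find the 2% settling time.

T_s ≈ 0.276 s

Closed-loop transfer function: T(s) = K_p·P(s)/(1 + K_p·P(s)) = 9.976/(s + 4.5 + 9.976) = 9.976/(s + 14.48).
Time constant τ = 1/14.48 = 0.06908 s, so the 2% settling time is about 4τ = 0.276 s.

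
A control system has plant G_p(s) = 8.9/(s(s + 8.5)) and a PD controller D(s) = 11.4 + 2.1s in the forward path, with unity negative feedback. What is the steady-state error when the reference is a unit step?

The open loop D(s)G_p(s) has a pole at the origin (type 1), so the static position error constant is infinite and e_ss = 1/(1+∞) = 0.

0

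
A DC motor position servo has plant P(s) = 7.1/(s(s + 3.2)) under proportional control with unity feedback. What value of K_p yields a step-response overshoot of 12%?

K_p = 1.15

From %OS = 100·exp(−πζ/√(1−ζ²)) = 12%, ζ = −ln(0.12)/√(π²+ln²(0.12)) = 0.5594.
Characteristic equation s² + 3.2s + 7.1K_p = 0 gives ζ = 3.2/(2√(7.1K_p)).
Setting ζ = 0.5594: √(7.1K_p) = 3.2/(2·0.5594) = 2.86, so K_p = 8.18/7.1 = 1.15.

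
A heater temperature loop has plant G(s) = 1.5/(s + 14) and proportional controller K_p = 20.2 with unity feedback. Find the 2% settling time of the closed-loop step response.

Closed-loop transfer function: T(s) = K_p·G(s)/(1 + K_p·G(s)) = 30.3/(s + 14 + 30.3) = 30.3/(s + 44.3).
Time constant τ = 1/44.3 = 0.02257 s, so the 2% settling time is about 4τ = 0.0903 s.

T_s ≈ 0.0903 s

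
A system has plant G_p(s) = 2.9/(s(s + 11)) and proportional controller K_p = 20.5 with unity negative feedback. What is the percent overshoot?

4.09%

From 1 + K_pG_p(s) = 0: s² + 11s + 59.45 = 0 ⇒ ω_n = 7.71, ζ = 0.7133.
%OS = 100·exp(−πζ/√(1−ζ²)) = 100·exp(−π·0.7133/√0.4912) = 4.09%.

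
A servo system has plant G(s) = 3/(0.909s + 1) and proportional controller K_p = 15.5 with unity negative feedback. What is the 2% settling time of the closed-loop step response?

T_s ≈ 0.0765 s

Closed loop: T(s) = K_p·G/(1+K_p·G) = 46.5/(0.909s + 1 + 46.5), with pole at s = −(1 + 46.5)/0.909 = −52.26.
τ = 1/52.26 = 0.01914 s, so 2% settling time ≈ 4τ = 0.0765 s.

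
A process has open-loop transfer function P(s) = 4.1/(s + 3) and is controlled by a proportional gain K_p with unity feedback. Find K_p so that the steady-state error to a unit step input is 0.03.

Steady-state error for a unit step on this type-0 loop is 1/(1 + K_p·P(0)).
P(0) = 1.367. Require 1/(1 + K_p·1.367) = 0.03, so 1 + 1.367·K_p = 33.33.
K_p = (33.33 − 1)/1.367 = 23.7.

K_p = 23.7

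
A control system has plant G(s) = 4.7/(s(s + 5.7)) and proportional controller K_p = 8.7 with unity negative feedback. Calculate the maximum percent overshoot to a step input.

20.9%

Closed-loop characteristic equation: s² + 5.7s + 40.89 = 0, so ω_n = 6.395 rad/s and ζ = 5.7/(2·6.395) = 0.4457.
%OS = 100·exp(−πζ/√(1−ζ²)) = 100·exp(−π·0.4457/√0.8014) = 20.9%.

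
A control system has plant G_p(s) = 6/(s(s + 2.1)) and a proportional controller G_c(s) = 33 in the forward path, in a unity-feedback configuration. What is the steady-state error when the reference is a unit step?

0

The open loop G_c(s)G_p(s) has a pole at the origin (type 1), so the static position error constant is infinite and e_ss = 1/(1+∞) = 0.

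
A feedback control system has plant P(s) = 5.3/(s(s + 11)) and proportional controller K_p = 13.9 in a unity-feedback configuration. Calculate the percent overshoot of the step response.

7.26%

Closed-loop characteristic equation: s² + 11s + 73.67 = 0, so ω_n = 8.583 rad/s and ζ = 11/(2·8.583) = 0.6408.
%OS = 100·exp(−πζ/√(1−ζ²)) = 100·exp(−π·0.6408/√0.5894) = 7.26%.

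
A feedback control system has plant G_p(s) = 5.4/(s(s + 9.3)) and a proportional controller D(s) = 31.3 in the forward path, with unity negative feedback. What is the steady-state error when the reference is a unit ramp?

0.055

The loop has one pole at the origin (type 1). Velocity error constant K_v = lim_{s→0} s·D(s)G_p(s) = 31.3·5.4/9.3 = 18.17.
Steady-state error to a unit ramp: e_ss = 1/K_v = 0.055.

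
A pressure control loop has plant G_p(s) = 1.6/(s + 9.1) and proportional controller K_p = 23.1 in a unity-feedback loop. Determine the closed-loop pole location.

s = -46.06

Closed-loop transfer function: T(s) = K_p·G_p(s)/(1 + K_p·G_p(s)) = 36.96/(s + 9.1 + 36.96) = 36.96/(s + 46.06).
The closed-loop pole is at s = −46.06.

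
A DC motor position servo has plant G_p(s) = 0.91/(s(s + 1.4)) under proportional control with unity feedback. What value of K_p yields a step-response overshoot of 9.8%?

K_p = 1.52

From %OS = 100·exp(−πζ/√(1−ζ²)) = 9.8%, ζ = −ln(0.098)/√(π²+ln²(0.098)) = 0.5945.
Characteristic equation s² + 1.4s + 0.91K_p = 0 gives ζ = 1.4/(2√(0.91K_p)).
Setting ζ = 0.5945: √(0.91K_p) = 1.4/(2·0.5945) = 1.177, so K_p = 1.386/0.91 = 1.52.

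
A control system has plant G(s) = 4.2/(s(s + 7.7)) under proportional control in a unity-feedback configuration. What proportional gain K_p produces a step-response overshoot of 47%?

K_p = 64.6

From %OS = 100·exp(−πζ/√(1−ζ²)) = 47%, ζ = −ln(0.47)/√(π²+ln²(0.47)) = 0.2337.
Characteristic equation s² + 7.7s + 4.2K_p = 0 gives ζ = 7.7/(2√(4.2K_p)).
Setting ζ = 0.2337: √(4.2K_p) = 7.7/(2·0.2337) = 16.48, so K_p = 271.4/4.2 = 64.6.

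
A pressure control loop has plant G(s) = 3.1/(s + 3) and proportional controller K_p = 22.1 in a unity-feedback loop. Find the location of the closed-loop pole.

s = -71.51

Closed-loop transfer function: T(s) = K_p·G(s)/(1 + K_p·G(s)) = 68.51/(s + 3 + 68.51) = 68.51/(s + 71.51).
The closed-loop pole is at s = −71.51.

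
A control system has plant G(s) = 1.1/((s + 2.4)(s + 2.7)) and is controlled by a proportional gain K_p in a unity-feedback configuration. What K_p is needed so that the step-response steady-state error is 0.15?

K_p = 33.4

The loop is type 0, so e_ss(step) = 1/(1 + K_pos) with K_pos = K_p·G(0).
G(0) = 0.1698. Require 1/(1 + K_p·0.1698) = 0.15, so 1 + 0.1698·K_p = 6.667.
K_p = (6.667 − 1)/0.1698 = 33.4.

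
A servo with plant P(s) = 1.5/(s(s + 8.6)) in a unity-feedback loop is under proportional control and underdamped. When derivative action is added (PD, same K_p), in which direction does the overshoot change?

decrease

The derivative term adds K·K_d to the s-coefficient of the characteristic equation, raising 2ζω_n while ω_n is unchanged; ζ increases, so overshoot decreases.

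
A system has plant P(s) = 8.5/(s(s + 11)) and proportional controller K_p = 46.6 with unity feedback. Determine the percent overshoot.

Closed-loop characteristic equation: s² + 11s + 396.1 = 0, so ω_n = 19.9 rad/s and ζ = 11/(2·19.9) = 0.2764.
%OS = 100·exp(−πζ/√(1−ζ²)) = 100·exp(−π·0.2764/√0.9236) = 40.5%.

40.5%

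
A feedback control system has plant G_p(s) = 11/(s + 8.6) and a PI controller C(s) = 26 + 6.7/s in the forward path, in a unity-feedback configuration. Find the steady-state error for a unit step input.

The open loop C(s)G_p(s) has a pole at the origin (type 1), so the static position error constant is infinite and e_ss = 1/(1+∞) = 0.

0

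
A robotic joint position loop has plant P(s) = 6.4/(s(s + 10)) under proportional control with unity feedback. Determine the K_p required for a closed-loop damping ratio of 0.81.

K_p = 5.95

Closed-loop characteristic equation: s² + 10s + K_p·6.4 = 0.
So ω_n = √(6.4K_p) and 2ζω_n = 10, giving ζ = 10/(2√(6.4K_p)).
Setting ζ = 0.81: √(6.4K_p) = 10/(2·0.81) = 6.173, so K_p = 38.1/6.4 = 5.95.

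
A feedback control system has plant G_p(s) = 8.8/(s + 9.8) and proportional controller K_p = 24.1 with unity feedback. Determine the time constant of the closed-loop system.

τ = 0.00451 s

Closed-loop transfer function: T(s) = K_p·G_p(s)/(1 + K_p·G_p(s)) = 212.1/(s + 9.8 + 212.1) = 212.1/(s + 221.9).
Time constant τ = 1/221.9 = 0.00451 s.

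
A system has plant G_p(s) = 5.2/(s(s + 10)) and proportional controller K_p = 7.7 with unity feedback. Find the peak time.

From 1 + K_pG_p(s) = 0: s² + 10s + 40.04 = 0 ⇒ ω_n = 6.328, ζ = 0.7902.
Damped frequency ω_d = ω_n√(1−ζ²) = 3.878 rad/s, so peak time T_p = π/ω_d = 0.81 s.

T_p = 0.81 s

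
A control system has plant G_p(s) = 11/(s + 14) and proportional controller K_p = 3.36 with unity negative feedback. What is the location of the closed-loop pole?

s = -50.96

Closed-loop transfer function: T(s) = K_p·G_p(s)/(1 + K_p·G_p(s)) = 36.96/(s + 14 + 36.96) = 36.96/(s + 50.96).
The closed-loop pole is at s = −50.96.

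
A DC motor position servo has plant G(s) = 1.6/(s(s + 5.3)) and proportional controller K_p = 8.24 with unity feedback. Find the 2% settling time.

The closed-loop denominator s² + 5.3s + 13.18 gives ω_n = √13.18 = 3.631 and ζ = 5.3/(2ω_n) = 0.7298.
2% settling time T_s ≈ 4/(ζω_n) = 4/2.65 = 1.51 s.

T_s ≈ 1.51 s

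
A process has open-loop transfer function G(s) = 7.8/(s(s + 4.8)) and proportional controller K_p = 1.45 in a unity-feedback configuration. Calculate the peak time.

Closed-loop characteristic equation: s² + 4.8s + 11.31 = 0, so ω_n = 3.363 rad/s and ζ = 4.8/(2·3.363) = 0.7136.
Damped frequency ω_d = ω_n√(1−ζ²) = 2.356 rad/s, so peak time T_p = π/ω_d = 1.33 s.

T_p = 1.33 s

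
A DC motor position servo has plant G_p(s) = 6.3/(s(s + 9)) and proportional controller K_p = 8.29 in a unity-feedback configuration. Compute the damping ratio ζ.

With unity feedback the closed-loop characteristic equation is s² + 9s + 8.29·6.3 = s² + 9s + 52.23 = 0.
So ω_n² = 52.23 ⇒ ω_n = 7.227 rad/s, and ζ = 9/(2ω_n) = 0.623.

ζ = 0.623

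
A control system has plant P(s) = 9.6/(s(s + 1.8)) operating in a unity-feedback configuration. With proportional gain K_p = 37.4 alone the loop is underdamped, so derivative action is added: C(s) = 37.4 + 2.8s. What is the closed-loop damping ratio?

Forward path: (37.4 + 2.8s)·9.6/(s(s+1.8)). The closed-loop characteristic equation is s² + (1.8 + 9.6·2.8)s + 9.6·37.4 = 0.
That is s² + 28.68s + 359 = 0, so ω_n = 18.95 rad/s and ζ = 28.68/(2·18.95) = 0.7568.

ζ = 0.757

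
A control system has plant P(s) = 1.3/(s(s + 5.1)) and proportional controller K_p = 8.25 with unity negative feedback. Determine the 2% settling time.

T_s ≈ 1.57 s

Closed-loop characteristic equation: s² + 5.1s + 10.72 = 0, so ω_n = 3.275 rad/s and ζ = 5.1/(2·3.275) = 0.7786.
2% settling time T_s ≈ 4/(ζω_n) = 4/2.55 = 1.57 s.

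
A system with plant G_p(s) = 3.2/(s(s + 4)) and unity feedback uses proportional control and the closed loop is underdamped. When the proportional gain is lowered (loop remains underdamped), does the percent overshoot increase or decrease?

decrease

ζ = 4/(2√(3.2K_p)) rises as K_p falls; higher damping means less overshoot.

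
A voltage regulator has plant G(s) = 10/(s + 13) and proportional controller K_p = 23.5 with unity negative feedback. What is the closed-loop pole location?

Closed-loop transfer function: T(s) = K_p·G(s)/(1 + K_p·G(s)) = 235/(s + 13 + 235) = 235/(s + 248).
The closed-loop pole is at s = −248.

s = -248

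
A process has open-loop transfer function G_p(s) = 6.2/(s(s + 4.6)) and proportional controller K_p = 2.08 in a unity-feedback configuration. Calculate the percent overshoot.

The closed-loop denominator s² + 4.6s + 12.9 gives ω_n = √12.9 = 3.591 and ζ = 4.6/(2ω_n) = 0.6405.
%OS = 100·exp(−πζ/√(1−ζ²)) = 100·exp(−π·0.6405/√0.5898) = 7.28%.

7.28%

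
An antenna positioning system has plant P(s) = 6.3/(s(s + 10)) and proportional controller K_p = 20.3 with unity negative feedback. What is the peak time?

T_p = 0.31 s

The closed-loop denominator s² + 10s + 127.9 gives ω_n = √127.9 = 11.31 and ζ = 10/(2ω_n) = 0.4421.
Damped frequency ω_d = ω_n√(1−ζ²) = 10.14 rad/s, so peak time T_p = π/ω_d = 0.31 s.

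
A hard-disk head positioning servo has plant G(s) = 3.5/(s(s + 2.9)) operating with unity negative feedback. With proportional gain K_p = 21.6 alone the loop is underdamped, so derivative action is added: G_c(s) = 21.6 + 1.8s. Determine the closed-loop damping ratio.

ζ = 0.529

Forward path: (21.6 + 1.8s)·3.5/(s(s+2.9)). The closed-loop characteristic equation is s² + (2.9 + 3.5·1.8)s + 3.5·21.6 = 0.
That is s² + 9.2s + 75.6 = 0, so ω_n = 8.695 rad/s and ζ = 9.2/(2·8.695) = 0.5291.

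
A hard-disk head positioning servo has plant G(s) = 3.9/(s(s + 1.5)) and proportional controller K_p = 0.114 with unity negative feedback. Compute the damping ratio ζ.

1 + K_p·G(s) = 0 gives s² + 1.5s + 0.4446 = 0.
So ω_n² = 0.4446 ⇒ ω_n = 0.6668 rad/s, and ζ = 1.5/(2ω_n) = 1.12.

ζ = 1.12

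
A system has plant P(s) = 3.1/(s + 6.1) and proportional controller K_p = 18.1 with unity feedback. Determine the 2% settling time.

T_s ≈ 0.0643 s

Closed-loop transfer function: T(s) = K_p·P(s)/(1 + K_p·P(s)) = 56.11/(s + 6.1 + 56.11) = 56.11/(s + 62.21).
Time constant τ = 1/62.21 = 0.01607 s, so the 2% settling time is about 4τ = 0.0643 s.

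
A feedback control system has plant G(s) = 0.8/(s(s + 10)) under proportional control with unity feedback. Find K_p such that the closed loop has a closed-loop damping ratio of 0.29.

Closed-loop characteristic equation: s² + 10s + K_p·0.8 = 0.
So ω_n = √(0.8K_p) and 2ζω_n = 10, giving ζ = 10/(2√(0.8K_p)).
Setting ζ = 0.29: √(0.8K_p) = 10/(2·0.29) = 17.24, so K_p = 297.3/0.8 = 372.

K_p = 372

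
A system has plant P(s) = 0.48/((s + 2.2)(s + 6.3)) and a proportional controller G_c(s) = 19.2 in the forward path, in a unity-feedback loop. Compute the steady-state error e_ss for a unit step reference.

The loop is type 0. Static position error constant K_pos = G_c(0)·P(0) = 19.2·0.03463 = 0.6649.
Steady-state error to a unit step: e_ss = 1/(1+K_pos) = 1/1.665 = 0.601.

0.601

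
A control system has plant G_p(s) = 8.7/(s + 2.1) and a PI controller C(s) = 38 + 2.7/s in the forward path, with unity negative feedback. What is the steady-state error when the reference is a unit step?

0

The open loop C(s)G_p(s) has a pole at the origin (type 1), so the static position error constant is infinite and e_ss = 1/(1+∞) = 0.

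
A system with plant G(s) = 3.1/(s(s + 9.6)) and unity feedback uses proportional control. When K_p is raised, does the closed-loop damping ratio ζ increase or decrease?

ζ = 9.6/(2√(3.1K_p)); increasing K_p raises the denominator, so ζ falls.

decrease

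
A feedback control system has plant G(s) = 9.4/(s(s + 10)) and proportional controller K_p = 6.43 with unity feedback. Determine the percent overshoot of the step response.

The closed-loop denominator s² + 10s + 60.44 gives ω_n = √60.44 = 7.774 and ζ = 10/(2ω_n) = 0.6431.
%OS = 100·exp(−πζ/√(1−ζ²)) = 100·exp(−π·0.6431/√0.5864) = 7.15%.

7.15%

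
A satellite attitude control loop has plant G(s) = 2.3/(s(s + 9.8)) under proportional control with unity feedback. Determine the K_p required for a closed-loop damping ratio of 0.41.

Closed-loop characteristic equation: s² + 9.8s + K_p·2.3 = 0.
So ω_n = √(2.3K_p) and 2ζω_n = 9.8, giving ζ = 9.8/(2√(2.3K_p)).
Setting ζ = 0.41: √(2.3K_p) = 9.8/(2·0.41) = 11.95, so K_p = 142.8/2.3 = 62.1.

K_p = 62.1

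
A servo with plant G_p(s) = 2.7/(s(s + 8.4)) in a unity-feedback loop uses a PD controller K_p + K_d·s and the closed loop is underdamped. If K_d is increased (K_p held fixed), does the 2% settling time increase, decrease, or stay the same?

decrease

Characteristic equation s² + (8.4 + 2.7K_d)s + 2.7K_p = 0: raising K_d increases ζω_n = (8.4+2.7K_d)/2 while the loop stays underdamped, so T_s ≈ 4/(ζω_n) decreases.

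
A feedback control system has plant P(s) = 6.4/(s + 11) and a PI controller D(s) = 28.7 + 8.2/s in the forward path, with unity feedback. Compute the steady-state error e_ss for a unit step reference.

0

The open loop D(s)P(s) has a pole at the origin (type 1), so the static position error constant is infinite and e_ss = 1/(1+∞) = 0.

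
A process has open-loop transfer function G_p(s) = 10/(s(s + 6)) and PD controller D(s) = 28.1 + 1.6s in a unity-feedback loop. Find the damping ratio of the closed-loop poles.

Forward path: (28.1 + 1.6s)·10/(s(s+6)). The closed-loop characteristic equation is s² + (6 + 10·1.6)s + 10·28.1 = 0.
That is s² + 22s + 281 = 0, so ω_n = 16.76 rad/s and ζ = 22/(2·16.76) = 0.6562.

ζ = 0.656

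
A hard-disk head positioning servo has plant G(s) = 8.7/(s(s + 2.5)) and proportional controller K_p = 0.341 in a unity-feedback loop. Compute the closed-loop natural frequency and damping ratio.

ω_n = 1.72 rad/s, ζ = 0.726

With unity feedback the closed-loop characteristic equation is s² + 2.5s + 0.341·8.7 = s² + 2.5s + 2.967 = 0.
Matching s² + 2ζω_n s + ω_n²: ω_n = √2.967 = 1.722 rad/s and 2ζω_n = 2.5, so ζ = 2.5/(2·1.722) = 0.726.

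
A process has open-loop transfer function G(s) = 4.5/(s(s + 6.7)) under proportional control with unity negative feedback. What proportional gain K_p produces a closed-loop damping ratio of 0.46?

Closed-loop characteristic equation: s² + 6.7s + K_p·4.5 = 0.
So ω_n = √(4.5K_p) and 2ζω_n = 6.7, giving ζ = 6.7/(2√(4.5K_p)).
Setting ζ = 0.46: √(4.5K_p) = 6.7/(2·0.46) = 7.283, so K_p = 53.04/4.5 = 11.8.

K_p = 11.8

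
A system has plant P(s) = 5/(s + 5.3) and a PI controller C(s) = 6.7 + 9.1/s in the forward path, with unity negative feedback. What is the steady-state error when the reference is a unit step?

0

The open loop C(s)P(s) has a pole at the origin (type 1), so the static position error constant is infinite and e_ss = 1/(1+∞) = 0.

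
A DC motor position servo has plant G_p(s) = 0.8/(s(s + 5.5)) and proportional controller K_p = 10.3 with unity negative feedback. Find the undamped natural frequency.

ω_n = 2.87 rad/s

1 + K_p·G_p(s) = 0 gives s² + 5.5s + 8.24 = 0.
So ω_n² = 8.24 ⇒ ω_n = 2.871 rad/s, and ζ = 5.5/(2ω_n) = 0.958.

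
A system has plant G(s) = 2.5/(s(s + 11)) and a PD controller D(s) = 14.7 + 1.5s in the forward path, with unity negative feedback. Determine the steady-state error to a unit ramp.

0.299

The loop has one pole at the origin (type 1). Velocity error constant K_v = lim_{s→0} s·D(s)G(s) = 14.7·2.5/11 = 3.341.
Steady-state error to a unit ramp: e_ss = 1/K_v = 0.299.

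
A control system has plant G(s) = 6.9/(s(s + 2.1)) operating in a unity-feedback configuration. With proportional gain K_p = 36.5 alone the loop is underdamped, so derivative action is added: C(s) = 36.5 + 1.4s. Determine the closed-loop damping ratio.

ζ = 0.371

Forward path: (36.5 + 1.4s)·6.9/(s(s+2.1)). The closed-loop characteristic equation is s² + (2.1 + 6.9·1.4)s + 6.9·36.5 = 0.
That is s² + 11.76s + 251.9 = 0, so ω_n = 15.87 rad/s and ζ = 11.76/(2·15.87) = 0.3705.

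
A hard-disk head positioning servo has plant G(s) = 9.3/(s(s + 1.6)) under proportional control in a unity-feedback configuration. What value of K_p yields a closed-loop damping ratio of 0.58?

K_p = 0.205

Closed-loop characteristic equation: s² + 1.6s + K_p·9.3 = 0.
So ω_n = √(9.3K_p) and 2ζω_n = 1.6, giving ζ = 1.6/(2√(9.3K_p)).
Setting ζ = 0.58: √(9.3K_p) = 1.6/(2·0.58) = 1.379, so K_p = 1.902/9.3 = 0.205.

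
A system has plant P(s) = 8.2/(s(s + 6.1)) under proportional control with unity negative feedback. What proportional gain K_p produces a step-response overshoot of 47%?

K_p = 20.8

From %OS = 100·exp(−πζ/√(1−ζ²)) = 47%, ζ = −ln(0.47)/√(π²+ln²(0.47)) = 0.2337.
Characteristic equation s² + 6.1s + 8.2K_p = 0 gives ζ = 6.1/(2√(8.2K_p)).
Setting ζ = 0.2337: √(8.2K_p) = 6.1/(2·0.2337) = 13.05, so K_p = 170.4/8.2 = 20.8.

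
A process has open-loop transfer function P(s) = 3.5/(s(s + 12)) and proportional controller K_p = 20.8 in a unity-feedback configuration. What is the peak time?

T_p = 0.518 s

Closed-loop characteristic equation: s² + 12s + 72.8 = 0, so ω_n = 8.532 rad/s and ζ = 12/(2·8.532) = 0.7032.
Damped frequency ω_d = ω_n√(1−ζ²) = 6.066 rad/s, so peak time T_p = π/ω_d = 0.518 s.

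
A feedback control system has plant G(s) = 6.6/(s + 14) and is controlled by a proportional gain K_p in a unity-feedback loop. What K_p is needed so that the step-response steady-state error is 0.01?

K_p = 210

For a type-0 loop with proportional control, e_ss = 1/(1 + K_p·G(0)).
G(0) = 0.4714. Require 1/(1 + K_p·0.4714) = 0.01, so 1 + 0.4714·K_p = 100.
K_p = (100 − 1)/0.4714 = 210.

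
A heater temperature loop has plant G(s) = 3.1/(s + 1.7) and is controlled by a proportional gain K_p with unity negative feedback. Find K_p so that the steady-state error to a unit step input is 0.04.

K_p = 13.2

The loop is type 0, so e_ss(step) = 1/(1 + K_pos) with K_pos = K_p·G(0).
G(0) = 1.824. Require 1/(1 + K_p·1.824) = 0.04, so 1 + 1.824·K_p = 25.
K_p = (25 − 1)/1.824 = 13.2.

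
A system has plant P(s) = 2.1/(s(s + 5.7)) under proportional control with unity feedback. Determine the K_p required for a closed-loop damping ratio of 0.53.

Closed-loop characteristic equation: s² + 5.7s + K_p·2.1 = 0.
So ω_n = √(2.1K_p) and 2ζω_n = 5.7, giving ζ = 5.7/(2√(2.1K_p)).
Setting ζ = 0.53: √(2.1K_p) = 5.7/(2·0.53) = 5.377, so K_p = 28.92/2.1 = 13.8.

K_p = 13.8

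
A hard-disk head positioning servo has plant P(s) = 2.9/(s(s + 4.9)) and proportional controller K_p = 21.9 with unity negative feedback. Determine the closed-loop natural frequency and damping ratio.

ω_n = 7.97 rad/s, ζ = 0.307

1 + K_p·P(s) = 0 gives s² + 4.9s + 63.51 = 0.
Matching s² + 2ζω_n s + ω_n²: ω_n = √63.51 = 7.969 rad/s and 2ζω_n = 4.9, so ζ = 4.9/(2·7.969) = 0.307.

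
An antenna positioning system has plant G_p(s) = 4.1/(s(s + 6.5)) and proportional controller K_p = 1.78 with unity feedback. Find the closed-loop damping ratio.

ζ = 1.2

The closed-loop denominator is s(s+6.5) + 1.78·4.1 = s² + 6.5s + 7.298.
Matching s² + 2ζω_n s + ω_n²: ω_n = √7.298 = 2.701 rad/s and 2ζω_n = 6.5, so ζ = 6.5/(2·2.701) = 1.2.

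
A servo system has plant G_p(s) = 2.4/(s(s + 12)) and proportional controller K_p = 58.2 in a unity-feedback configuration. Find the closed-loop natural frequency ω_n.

ω_n = 11.8 rad/s

The closed-loop denominator is s(s+12) + 58.2·2.4 = s² + 12s + 139.7.
So ω_n² = 139.7 ⇒ ω_n = 11.82 rad/s, and ζ = 12/(2ω_n) = 0.508.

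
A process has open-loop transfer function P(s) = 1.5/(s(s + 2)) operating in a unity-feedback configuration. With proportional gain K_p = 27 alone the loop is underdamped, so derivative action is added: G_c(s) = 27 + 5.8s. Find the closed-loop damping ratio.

ζ = 0.841

Forward path: (27 + 5.8s)·1.5/(s(s+2)). The closed-loop characteristic equation is s² + (2 + 1.5·5.8)s + 1.5·27 = 0.
That is s² + 10.7s + 40.5 = 0, so ω_n = 6.364 rad/s and ζ = 10.7/(2·6.364) = 0.8407.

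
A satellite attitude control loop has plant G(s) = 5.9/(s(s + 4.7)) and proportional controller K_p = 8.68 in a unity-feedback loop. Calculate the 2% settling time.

T_s ≈ 1.7 s

The closed-loop denominator s² + 4.7s + 51.21 gives ω_n = √51.21 = 7.156 and ζ = 4.7/(2ω_n) = 0.3284.
2% settling time T_s ≈ 4/(ζω_n) = 4/2.35 = 1.7 s.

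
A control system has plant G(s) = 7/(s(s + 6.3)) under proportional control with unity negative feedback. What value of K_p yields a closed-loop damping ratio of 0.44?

Closed-loop characteristic equation: s² + 6.3s + K_p·7 = 0.
So ω_n = √(7K_p) and 2ζω_n = 6.3, giving ζ = 6.3/(2√(7K_p)).
Setting ζ = 0.44: √(7K_p) = 6.3/(2·0.44) = 7.159, so K_p = 51.25/7 = 7.32.

K_p = 7.32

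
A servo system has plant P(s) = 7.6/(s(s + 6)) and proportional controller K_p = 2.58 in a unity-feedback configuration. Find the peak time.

From 1 + K_pP(s) = 0: s² + 6s + 19.61 = 0 ⇒ ω_n = 4.428, ζ = 0.6775.
Damped frequency ω_d = ω_n√(1−ζ²) = 3.257 rad/s, so peak time T_p = π/ω_d = 0.965 s.

T_p = 0.965 s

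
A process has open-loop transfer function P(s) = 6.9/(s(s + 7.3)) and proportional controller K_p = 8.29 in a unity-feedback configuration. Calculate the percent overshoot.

From 1 + K_pP(s) = 0: s² + 7.3s + 57.2 = 0 ⇒ ω_n = 7.563, ζ = 0.4826.
%OS = 100·exp(−πζ/√(1−ζ²)) = 100·exp(−π·0.4826/√0.7671) = 17.7%.

17.7%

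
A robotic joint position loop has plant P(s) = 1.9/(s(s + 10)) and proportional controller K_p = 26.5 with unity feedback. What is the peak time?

T_p = 0.624 s

The closed-loop denominator s² + 10s + 50.35 gives ω_n = √50.35 = 7.096 and ζ = 10/(2ω_n) = 0.7046.
Damped frequency ω_d = ω_n√(1−ζ²) = 5.035 rad/s, so peak time T_p = π/ω_d = 0.624 s.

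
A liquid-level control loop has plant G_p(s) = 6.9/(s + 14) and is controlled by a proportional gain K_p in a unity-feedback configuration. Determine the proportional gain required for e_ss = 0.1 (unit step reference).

The loop is type 0, so e_ss(step) = 1/(1 + K_pos) with K_pos = K_p·G_p(0).
G_p(0) = 0.4929. Require 1/(1 + K_p·0.4929) = 0.1, so 1 + 0.4929·K_p = 10.
K_p = (10 − 1)/0.4929 = 18.3.

K_p = 18.3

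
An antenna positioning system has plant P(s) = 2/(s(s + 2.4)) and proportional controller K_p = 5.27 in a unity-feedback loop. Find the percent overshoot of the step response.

28.7%

From 1 + K_pP(s) = 0: s² + 2.4s + 10.54 = 0 ⇒ ω_n = 3.247, ζ = 0.3696.
%OS = 100·exp(−πζ/√(1−ζ²)) = 100·exp(−π·0.3696/√0.8634) = 28.7%.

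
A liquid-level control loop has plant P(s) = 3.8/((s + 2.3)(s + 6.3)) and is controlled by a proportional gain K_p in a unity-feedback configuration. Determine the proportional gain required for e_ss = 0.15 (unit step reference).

K_p = 21.6

The loop is type 0, so e_ss(step) = 1/(1 + K_pos) with K_pos = K_p·P(0).
P(0) = 0.2622. Require 1/(1 + K_p·0.2622) = 0.15, so 1 + 0.2622·K_p = 6.667.
K_p = (6.667 − 1)/0.2622 = 21.6.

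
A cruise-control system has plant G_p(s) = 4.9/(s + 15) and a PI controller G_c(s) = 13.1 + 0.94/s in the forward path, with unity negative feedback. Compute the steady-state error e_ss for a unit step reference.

0

The open loop G_c(s)G_p(s) has a pole at the origin (type 1), so the static position error constant is infinite and e_ss = 1/(1+∞) = 0.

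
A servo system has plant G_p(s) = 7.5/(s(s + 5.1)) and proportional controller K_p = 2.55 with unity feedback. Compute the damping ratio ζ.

ζ = 0.583

With unity feedback the closed-loop characteristic equation is s² + 5.1s + 2.55·7.5 = s² + 5.1s + 19.12 = 0.
So ω_n² = 19.12 ⇒ ω_n = 4.373 rad/s, and ζ = 5.1/(2ω_n) = 0.583.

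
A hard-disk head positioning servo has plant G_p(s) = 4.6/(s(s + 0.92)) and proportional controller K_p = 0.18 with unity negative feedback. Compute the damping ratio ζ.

With unity feedback the closed-loop characteristic equation is s² + 0.92s + 0.18·4.6 = s² + 0.92s + 0.828 = 0.
Matching s² + 2ζω_n s + ω_n²: ω_n = √0.828 = 0.9099 rad/s and 2ζω_n = 0.92, so ζ = 0.92/(2·0.9099) = 0.506.

ζ = 0.506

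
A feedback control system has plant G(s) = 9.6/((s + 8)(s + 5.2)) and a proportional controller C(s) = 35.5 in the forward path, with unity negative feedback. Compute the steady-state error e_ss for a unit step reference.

0.109

The loop is type 0. Static position error constant K_pos = C(0)·G(0) = 35.5·0.2308 = 8.192.
Steady-state error to a unit step: e_ss = 1/(1+K_pos) = 1/9.192 = 0.109.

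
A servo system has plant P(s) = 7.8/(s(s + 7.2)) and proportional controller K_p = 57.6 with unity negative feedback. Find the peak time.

T_p = 0.15 s

Closed-loop characteristic equation: s² + 7.2s + 449.3 = 0, so ω_n = 21.2 rad/s and ζ = 7.2/(2·21.2) = 0.1698.
Damped frequency ω_d = ω_n√(1−ζ²) = 20.89 rad/s, so peak time T_p = π/ω_d = 0.15 s.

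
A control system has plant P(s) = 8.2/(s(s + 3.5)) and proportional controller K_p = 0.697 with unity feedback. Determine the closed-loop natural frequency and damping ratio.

The closed-loop denominator is s(s+3.5) + 0.697·8.2 = s² + 3.5s + 5.715.
Matching s² + 2ζω_n s + ω_n²: ω_n = √5.715 = 2.391 rad/s and 2ζω_n = 3.5, so ζ = 3.5/(2·2.391) = 0.732.

ω_n = 2.39 rad/s, ζ = 0.732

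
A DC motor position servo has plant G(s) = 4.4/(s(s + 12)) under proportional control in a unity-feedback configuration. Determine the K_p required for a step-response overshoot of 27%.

From %OS = 100·exp(−πζ/√(1−ζ²)) = 27%, ζ = −ln(0.27)/√(π²+ln²(0.27)) = 0.3847.
Characteristic equation s² + 12s + 4.4K_p = 0 gives ζ = 12/(2√(4.4K_p)).
Setting ζ = 0.3847: √(4.4K_p) = 12/(2·0.3847) = 15.6, so K_p = 243.3/4.4 = 55.3.

K_p = 55.3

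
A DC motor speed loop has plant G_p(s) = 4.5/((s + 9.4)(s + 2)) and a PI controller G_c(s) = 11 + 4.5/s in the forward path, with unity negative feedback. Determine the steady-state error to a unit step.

0

The open loop G_c(s)G_p(s) has a pole at the origin (type 1), so the static position error constant is infinite and e_ss = 1/(1+∞) = 0.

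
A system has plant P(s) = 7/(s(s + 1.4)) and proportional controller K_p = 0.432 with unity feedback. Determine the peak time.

T_p = 1.97 s

From 1 + K_pP(s) = 0: s² + 1.4s + 3.024 = 0 ⇒ ω_n = 1.739, ζ = 0.4025.
Damped frequency ω_d = ω_n√(1−ζ²) = 1.592 rad/s, so peak time T_p = π/ω_d = 1.97 s.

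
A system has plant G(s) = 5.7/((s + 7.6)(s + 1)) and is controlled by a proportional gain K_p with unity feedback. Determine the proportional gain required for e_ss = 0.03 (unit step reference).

K_p = 43.1

For a type-0 loop with proportional control, e_ss = 1/(1 + K_p·G(0)).
G(0) = 0.75. Require 1/(1 + K_p·0.75) = 0.03, so 1 + 0.75·K_p = 33.33.
K_p = (33.33 − 1)/0.75 = 43.1.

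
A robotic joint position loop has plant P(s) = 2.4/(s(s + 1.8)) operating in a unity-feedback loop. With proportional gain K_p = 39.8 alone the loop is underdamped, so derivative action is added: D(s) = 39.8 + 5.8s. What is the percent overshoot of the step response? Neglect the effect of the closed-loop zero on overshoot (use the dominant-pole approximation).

Forward path: (39.8 + 5.8s)·2.4/(s(s+1.8)). The closed-loop characteristic equation is s² + (1.8 + 2.4·5.8)s + 2.4·39.8 = 0.
That is s² + 15.72s + 95.52 = 0, so ω_n = 9.773 rad/s and ζ = 15.72/(2·9.773) = 0.8042.
%OS = 100·exp(−πζ/√(1−ζ²)) = 1.42%.

1.42%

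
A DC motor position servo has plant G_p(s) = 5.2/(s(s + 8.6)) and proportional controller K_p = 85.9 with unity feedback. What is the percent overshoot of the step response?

52.1%

From 1 + K_pG_p(s) = 0: s² + 8.6s + 446.7 = 0 ⇒ ω_n = 21.13, ζ = 0.2035.
%OS = 100·exp(−πζ/√(1−ζ²)) = 100·exp(−π·0.2035/√0.9586) = 52.1%.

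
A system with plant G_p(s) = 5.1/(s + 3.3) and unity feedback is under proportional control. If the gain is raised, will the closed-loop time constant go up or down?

decrease

Closed-loop pole is at s = −(3.3+K_p·5.1); larger K_p moves it further left, so τ = 1/(3.3+K_p·5.1) decreases.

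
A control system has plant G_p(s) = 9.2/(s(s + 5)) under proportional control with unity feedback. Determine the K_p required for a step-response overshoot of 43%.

From %OS = 100·exp(−πζ/√(1−ζ²)) = 43%, ζ = −ln(0.43)/√(π²+ln²(0.43)) = 0.2594.
Characteristic equation s² + 5s + 9.2K_p = 0 gives ζ = 5/(2√(9.2K_p)).
Setting ζ = 0.2594: √(9.2K_p) = 5/(2·0.2594) = 9.636, so K_p = 92.85/9.2 = 10.1.

K_p = 10.1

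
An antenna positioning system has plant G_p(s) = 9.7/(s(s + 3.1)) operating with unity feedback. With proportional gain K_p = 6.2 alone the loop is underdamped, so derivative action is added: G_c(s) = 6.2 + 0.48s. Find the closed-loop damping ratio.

Forward path: (6.2 + 0.48s)·9.7/(s(s+3.1)). The closed-loop characteristic equation is s² + (3.1 + 9.7·0.48)s + 9.7·6.2 = 0.
That is s² + 7.756s + 60.14 = 0, so ω_n = 7.755 rad/s and ζ = 7.756/(2·7.755) = 0.5001.

ζ = 0.5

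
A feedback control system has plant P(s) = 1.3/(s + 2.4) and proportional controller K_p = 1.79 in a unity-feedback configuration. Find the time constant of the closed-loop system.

τ = 0.212 s

Closed-loop transfer function: T(s) = K_p·P(s)/(1 + K_p·P(s)) = 2.327/(s + 2.4 + 2.327) = 2.327/(s + 4.727).
Time constant τ = 1/4.727 = 0.212 s.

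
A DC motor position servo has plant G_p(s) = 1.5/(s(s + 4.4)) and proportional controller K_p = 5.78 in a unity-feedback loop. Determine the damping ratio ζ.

1 + K_p·G_p(s) = 0 gives s² + 4.4s + 8.67 = 0.
Matching s² + 2ζω_n s + ω_n²: ω_n = √8.67 = 2.944 rad/s and 2ζω_n = 4.4, so ζ = 4.4/(2·2.944) = 0.747.

ζ = 0.747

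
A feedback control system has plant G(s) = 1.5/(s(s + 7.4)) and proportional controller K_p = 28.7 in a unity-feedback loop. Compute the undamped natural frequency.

With unity feedback the closed-loop characteristic equation is s² + 7.4s + 28.7·1.5 = s² + 7.4s + 43.05 = 0.
So ω_n² = 43.05 ⇒ ω_n = 6.561 rad/s, and ζ = 7.4/(2ω_n) = 0.564.

ω_n = 6.56 rad/s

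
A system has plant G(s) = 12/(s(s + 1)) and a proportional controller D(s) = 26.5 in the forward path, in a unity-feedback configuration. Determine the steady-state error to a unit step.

The open loop D(s)G(s) has a pole at the origin (type 1), so the static position error constant is infinite and e_ss = 1/(1+∞) = 0.

0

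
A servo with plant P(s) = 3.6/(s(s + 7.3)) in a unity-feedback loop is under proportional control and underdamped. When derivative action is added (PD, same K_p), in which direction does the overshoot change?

decrease

With PD the characteristic equation becomes s² + (a + K·K_d)s + K·K_p = 0; the damping term grows, ζ rises, overshoot falls.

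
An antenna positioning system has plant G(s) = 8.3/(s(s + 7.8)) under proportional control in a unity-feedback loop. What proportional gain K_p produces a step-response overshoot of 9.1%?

K_p = 4.98

From %OS = 100·exp(−πζ/√(1−ζ²)) = 9.1%, ζ = −ln(0.091)/√(π²+ln²(0.091)) = 0.6066.
Characteristic equation s² + 7.8s + 8.3K_p = 0 gives ζ = 7.8/(2√(8.3K_p)).
Setting ζ = 0.6066: √(8.3K_p) = 7.8/(2·0.6066) = 6.43, so K_p = 41.34/8.3 = 4.98.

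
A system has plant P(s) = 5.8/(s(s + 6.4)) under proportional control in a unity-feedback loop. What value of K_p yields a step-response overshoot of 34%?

From %OS = 100·exp(−πζ/√(1−ζ²)) = 34%, ζ = −ln(0.34)/√(π²+ln²(0.34)) = 0.3248.
Characteristic equation s² + 6.4s + 5.8K_p = 0 gives ζ = 6.4/(2√(5.8K_p)).
Setting ζ = 0.3248: √(5.8K_p) = 6.4/(2·0.3248) = 9.853, so K_p = 97.08/5.8 = 16.7.

K_p = 16.7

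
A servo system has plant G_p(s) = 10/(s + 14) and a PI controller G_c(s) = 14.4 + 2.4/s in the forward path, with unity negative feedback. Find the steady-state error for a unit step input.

The open loop G_c(s)G_p(s) has a pole at the origin (type 1), so the static position error constant is infinite and e_ss = 1/(1+∞) = 0.

0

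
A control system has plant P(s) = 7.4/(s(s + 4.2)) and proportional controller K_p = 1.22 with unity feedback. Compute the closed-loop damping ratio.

1 + K_p·P(s) = 0 gives s² + 4.2s + 9.028 = 0.
Matching s² + 2ζω_n s + ω_n²: ω_n = √9.028 = 3.005 rad/s and 2ζω_n = 4.2, so ζ = 4.2/(2·3.005) = 0.699.

ζ = 0.699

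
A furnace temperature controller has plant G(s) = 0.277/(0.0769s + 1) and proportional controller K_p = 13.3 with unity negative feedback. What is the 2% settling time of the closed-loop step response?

T_s ≈ 0.0657 s

Closed loop: T(s) = K_p·G/(1+K_p·G) = 3.684/(0.0769s + 1 + 3.684), with pole at s = −(1 + 3.684)/0.0769 = −60.91.
τ = 1/60.91 = 0.01642 s, so 2% settling time ≈ 4τ = 0.0657 s.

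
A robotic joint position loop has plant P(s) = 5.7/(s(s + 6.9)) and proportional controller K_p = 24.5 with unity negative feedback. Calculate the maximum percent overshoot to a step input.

The closed-loop denominator s² + 6.9s + 139.7 gives ω_n = √139.7 = 11.82 and ζ = 6.9/(2ω_n) = 0.2919.
%OS = 100·exp(−πζ/√(1−ζ²)) = 100·exp(−π·0.2919/√0.9148) = 38.3%.

38.3%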